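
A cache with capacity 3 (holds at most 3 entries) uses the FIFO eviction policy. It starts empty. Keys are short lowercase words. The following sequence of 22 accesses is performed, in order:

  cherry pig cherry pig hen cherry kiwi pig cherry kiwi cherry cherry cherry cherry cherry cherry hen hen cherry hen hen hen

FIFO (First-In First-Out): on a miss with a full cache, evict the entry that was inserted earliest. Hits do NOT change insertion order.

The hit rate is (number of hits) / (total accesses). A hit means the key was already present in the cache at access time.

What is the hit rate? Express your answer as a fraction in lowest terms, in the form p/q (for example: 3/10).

Answer: 17/22

Derivation:
FIFO simulation (capacity=3):
  1. access cherry: MISS. Cache (old->new): [cherry]
  2. access pig: MISS. Cache (old->new): [cherry pig]
  3. access cherry: HIT. Cache (old->new): [cherry pig]
  4. access pig: HIT. Cache (old->new): [cherry pig]
  5. access hen: MISS. Cache (old->new): [cherry pig hen]
  6. access cherry: HIT. Cache (old->new): [cherry pig hen]
  7. access kiwi: MISS, evict cherry. Cache (old->new): [pig hen kiwi]
  8. access pig: HIT. Cache (old->new): [pig hen kiwi]
  9. access cherry: MISS, evict pig. Cache (old->new): [hen kiwi cherry]
  10. access kiwi: HIT. Cache (old->new): [hen kiwi cherry]
  11. access cherry: HIT. Cache (old->new): [hen kiwi cherry]
  12. access cherry: HIT. Cache (old->new): [hen kiwi cherry]
  13. access cherry: HIT. Cache (old->new): [hen kiwi cherry]
  14. access cherry: HIT. Cache (old->new): [hen kiwi cherry]
  15. access cherry: HIT. Cache (old->new): [hen kiwi cherry]
  16. access cherry: HIT. Cache (old->new): [hen kiwi cherry]
  17. access hen: HIT. Cache (old->new): [hen kiwi cherry]
  18. access hen: HIT. Cache (old->new): [hen kiwi cherry]
  19. access cherry: HIT. Cache (old->new): [hen kiwi cherry]
  20. access hen: HIT. Cache (old->new): [hen kiwi cherry]
  21. access hen: HIT. Cache (old->new): [hen kiwi cherry]
  22. access hen: HIT. Cache (old->new): [hen kiwi cherry]
Total: 17 hits, 5 misses, 2 evictions

Hit rate = 17/22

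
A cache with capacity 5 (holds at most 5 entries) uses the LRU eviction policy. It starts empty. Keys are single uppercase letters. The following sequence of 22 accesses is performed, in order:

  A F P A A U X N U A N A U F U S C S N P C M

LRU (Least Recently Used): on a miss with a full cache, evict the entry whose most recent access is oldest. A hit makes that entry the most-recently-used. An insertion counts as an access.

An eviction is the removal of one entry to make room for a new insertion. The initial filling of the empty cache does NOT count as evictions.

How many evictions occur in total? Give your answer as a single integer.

LRU simulation (capacity=5):
  1. access A: MISS. Cache (LRU->MRU): [A]
  2. access F: MISS. Cache (LRU->MRU): [A F]
  3. access P: MISS. Cache (LRU->MRU): [A F P]
  4. access A: HIT. Cache (LRU->MRU): [F P A]
  5. access A: HIT. Cache (LRU->MRU): [F P A]
  6. access U: MISS. Cache (LRU->MRU): [F P A U]
  7. access X: MISS. Cache (LRU->MRU): [F P A U X]
  8. access N: MISS, evict F. Cache (LRU->MRU): [P A U X N]
  9. access U: HIT. Cache (LRU->MRU): [P A X N U]
  10. access A: HIT. Cache (LRU->MRU): [P X N U A]
  11. access N: HIT. Cache (LRU->MRU): [P X U A N]
  12. access A: HIT. Cache (LRU->MRU): [P X U N A]
  13. access U: HIT. Cache (LRU->MRU): [P X N A U]
  14. access F: MISS, evict P. Cache (LRU->MRU): [X N A U F]
  15. access U: HIT. Cache (LRU->MRU): [X N A F U]
  16. access S: MISS, evict X. Cache (LRU->MRU): [N A F U S]
  17. access C: MISS, evict N. Cache (LRU->MRU): [A F U S C]
  18. access S: HIT. Cache (LRU->MRU): [A F U C S]
  19. access N: MISS, evict A. Cache (LRU->MRU): [F U C S N]
  20. access P: MISS, evict F. Cache (LRU->MRU): [U C S N P]
  21. access C: HIT. Cache (LRU->MRU): [U S N P C]
  22. access M: MISS, evict U. Cache (LRU->MRU): [S N P C M]
Total: 10 hits, 12 misses, 7 evictions

Answer: 7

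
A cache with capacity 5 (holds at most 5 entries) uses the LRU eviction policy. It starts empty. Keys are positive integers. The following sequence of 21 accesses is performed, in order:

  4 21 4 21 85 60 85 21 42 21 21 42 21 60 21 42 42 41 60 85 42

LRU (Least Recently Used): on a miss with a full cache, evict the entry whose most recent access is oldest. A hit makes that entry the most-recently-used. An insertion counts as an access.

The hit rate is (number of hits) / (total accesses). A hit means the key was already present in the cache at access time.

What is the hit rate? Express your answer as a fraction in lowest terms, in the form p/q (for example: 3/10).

Answer: 5/7

Derivation:
LRU simulation (capacity=5):
  1. access 4: MISS. Cache (LRU->MRU): [4]
  2. access 21: MISS. Cache (LRU->MRU): [4 21]
  3. access 4: HIT. Cache (LRU->MRU): [21 4]
  4. access 21: HIT. Cache (LRU->MRU): [4 21]
  5. access 85: MISS. Cache (LRU->MRU): [4 21 85]
  6. access 60: MISS. Cache (LRU->MRU): [4 21 85 60]
  7. access 85: HIT. Cache (LRU->MRU): [4 21 60 85]
  8. access 21: HIT. Cache (LRU->MRU): [4 60 85 21]
  9. access 42: MISS. Cache (LRU->MRU): [4 60 85 21 42]
  10. access 21: HIT. Cache (LRU->MRU): [4 60 85 42 21]
  11. access 21: HIT. Cache (LRU->MRU): [4 60 85 42 21]
  12. access 42: HIT. Cache (LRU->MRU): [4 60 85 21 42]
  13. access 21: HIT. Cache (LRU->MRU): [4 60 85 42 21]
  14. access 60: HIT. Cache (LRU->MRU): [4 85 42 21 60]
  15. access 21: HIT. Cache (LRU->MRU): [4 85 42 60 21]
  16. access 42: HIT. Cache (LRU->MRU): [4 85 60 21 42]
  17. access 42: HIT. Cache (LRU->MRU): [4 85 60 21 42]
  18. access 41: MISS, evict 4. Cache (LRU->MRU): [85 60 21 42 41]
  19. access 60: HIT. Cache (LRU->MRU): [85 21 42 41 60]
  20. access 85: HIT. Cache (LRU->MRU): [21 42 41 60 85]
  21. access 42: HIT. Cache (LRU->MRU): [21 41 60 85 42]
Total: 15 hits, 6 misses, 1 evictions

Hit rate = 15/21 = 5/7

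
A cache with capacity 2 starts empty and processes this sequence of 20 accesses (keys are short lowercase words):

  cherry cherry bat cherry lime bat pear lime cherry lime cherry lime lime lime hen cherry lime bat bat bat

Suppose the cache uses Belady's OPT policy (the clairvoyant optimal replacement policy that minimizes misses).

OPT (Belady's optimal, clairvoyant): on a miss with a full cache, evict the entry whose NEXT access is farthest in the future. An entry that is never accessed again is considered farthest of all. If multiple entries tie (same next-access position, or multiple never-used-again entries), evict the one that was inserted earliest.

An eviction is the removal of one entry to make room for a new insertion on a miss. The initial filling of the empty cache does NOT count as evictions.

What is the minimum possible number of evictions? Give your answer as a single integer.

OPT (Belady) simulation (capacity=2):
  1. access cherry: MISS. Cache: [cherry]
  2. access cherry: HIT. Next use of cherry: step 4. Cache: [cherry]
  3. access bat: MISS. Cache: [cherry bat]
  4. access cherry: HIT. Next use of cherry: step 9. Cache: [cherry bat]
  5. access lime: MISS, evict cherry (next use: step 9). Cache: [bat lime]
  6. access bat: HIT. Next use of bat: step 18. Cache: [bat lime]
  7. access pear: MISS, evict bat (next use: step 18). Cache: [lime pear]
  8. access lime: HIT. Next use of lime: step 10. Cache: [lime pear]
  9. access cherry: MISS, evict pear (next use: never). Cache: [lime cherry]
  10. access lime: HIT. Next use of lime: step 12. Cache: [lime cherry]
  11. access cherry: HIT. Next use of cherry: step 16. Cache: [lime cherry]
  12. access lime: HIT. Next use of lime: step 13. Cache: [lime cherry]
  13. access lime: HIT. Next use of lime: step 14. Cache: [lime cherry]
  14. access lime: HIT. Next use of lime: step 17. Cache: [lime cherry]
  15. access hen: MISS, evict lime (next use: step 17). Cache: [cherry hen]
  16. access cherry: HIT. Next use of cherry: never. Cache: [cherry hen]
  17. access lime: MISS, evict cherry (next use: never). Cache: [hen lime]
  18. access bat: MISS, evict hen (next use: never). Cache: [lime bat]
  19. access bat: HIT. Next use of bat: step 20. Cache: [lime bat]
  20. access bat: HIT. Next use of bat: never. Cache: [lime bat]
Total: 12 hits, 8 misses, 6 evictions

Answer: 6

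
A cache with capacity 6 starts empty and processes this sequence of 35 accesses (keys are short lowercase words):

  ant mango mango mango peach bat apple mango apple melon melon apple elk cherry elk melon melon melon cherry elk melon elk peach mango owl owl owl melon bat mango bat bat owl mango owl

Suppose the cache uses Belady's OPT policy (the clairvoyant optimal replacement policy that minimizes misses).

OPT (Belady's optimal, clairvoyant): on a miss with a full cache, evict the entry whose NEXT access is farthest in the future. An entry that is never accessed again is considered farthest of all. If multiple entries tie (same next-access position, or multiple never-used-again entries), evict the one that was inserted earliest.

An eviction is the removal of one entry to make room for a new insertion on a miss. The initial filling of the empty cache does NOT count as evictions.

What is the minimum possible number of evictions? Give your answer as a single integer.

OPT (Belady) simulation (capacity=6):
  1. access ant: MISS. Cache: [ant]
  2. access mango: MISS. Cache: [ant mango]
  3. access mango: HIT. Next use of mango: step 4. Cache: [ant mango]
  4. access mango: HIT. Next use of mango: step 8. Cache: [ant mango]
  5. access peach: MISS. Cache: [ant mango peach]
  6. access bat: MISS. Cache: [ant mango peach bat]
  7. access apple: MISS. Cache: [ant mango peach bat apple]
  8. access mango: HIT. Next use of mango: step 24. Cache: [ant mango peach bat apple]
  9. access apple: HIT. Next use of apple: step 12. Cache: [ant mango peach bat apple]
  10. access melon: MISS. Cache: [ant mango peach bat apple melon]
  11. access melon: HIT. Next use of melon: step 16. Cache: [ant mango peach bat apple melon]
  12. access apple: HIT. Next use of apple: never. Cache: [ant mango peach bat apple melon]
  13. access elk: MISS, evict ant (next use: never). Cache: [mango peach bat apple melon elk]
  14. access cherry: MISS, evict apple (next use: never). Cache: [mango peach bat melon elk cherry]
  15. access elk: HIT. Next use of elk: step 20. Cache: [mango peach bat melon elk cherry]
  16. access melon: HIT. Next use of melon: step 17. Cache: [mango peach bat melon elk cherry]
  17. access melon: HIT. Next use of melon: step 18. Cache: [mango peach bat melon elk cherry]
  18. access melon: HIT. Next use of melon: step 21. Cache: [mango peach bat melon elk cherry]
  19. access cherry: HIT. Next use of cherry: never. Cache: [mango peach bat melon elk cherry]
  20. access elk: HIT. Next use of elk: step 22. Cache: [mango peach bat melon elk cherry]
  21. access melon: HIT. Next use of melon: step 28. Cache: [mango peach bat melon elk cherry]
  22. access elk: HIT. Next use of elk: never. Cache: [mango peach bat melon elk cherry]
  23. access peach: HIT. Next use of peach: never. Cache: [mango peach bat melon elk cherry]
  24. access mango: HIT. Next use of mango: step 30. Cache: [mango peach bat melon elk cherry]
  25. access owl: MISS, evict peach (next use: never). Cache: [mango bat melon elk cherry owl]
  26. access owl: HIT. Next use of owl: step 27. Cache: [mango bat melon elk cherry owl]
  27. access owl: HIT. Next use of owl: step 33. Cache: [mango bat melon elk cherry owl]
  28. access melon: HIT. Next use of melon: never. Cache: [mango bat melon elk cherry owl]
  29. access bat: HIT. Next use of bat: step 31. Cache: [mango bat melon elk cherry owl]
  30. access mango: HIT. Next use of mango: step 34. Cache: [mango bat melon elk cherry owl]
  31. access bat: HIT. Next use of bat: step 32. Cache: [mango bat melon elk cherry owl]
  32. access bat: HIT. Next use of bat: never. Cache: [mango bat melon elk cherry owl]
  33. access owl: HIT. Next use of owl: step 35. Cache: [mango bat melon elk cherry owl]
  34. access mango: HIT. Next use of mango: never. Cache: [mango bat melon elk cherry owl]
  35. access owl: HIT. Next use of owl: never. Cache: [mango bat melon elk cherry owl]
Total: 26 hits, 9 misses, 3 evictions

Answer: 3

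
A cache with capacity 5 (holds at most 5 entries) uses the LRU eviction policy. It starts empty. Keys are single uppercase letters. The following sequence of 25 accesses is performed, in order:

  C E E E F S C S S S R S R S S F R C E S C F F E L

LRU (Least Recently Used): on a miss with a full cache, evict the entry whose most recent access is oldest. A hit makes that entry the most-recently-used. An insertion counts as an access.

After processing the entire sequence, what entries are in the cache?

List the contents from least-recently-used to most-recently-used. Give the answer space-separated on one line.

Answer: S C F E L

Derivation:
LRU simulation (capacity=5):
  1. access C: MISS. Cache (LRU->MRU): [C]
  2. access E: MISS. Cache (LRU->MRU): [C E]
  3. access E: HIT. Cache (LRU->MRU): [C E]
  4. access E: HIT. Cache (LRU->MRU): [C E]
  5. access F: MISS. Cache (LRU->MRU): [C E F]
  6. access S: MISS. Cache (LRU->MRU): [C E F S]
  7. access C: HIT. Cache (LRU->MRU): [E F S C]
  8. access S: HIT. Cache (LRU->MRU): [E F C S]
  9. access S: HIT. Cache (LRU->MRU): [E F C S]
  10. access S: HIT. Cache (LRU->MRU): [E F C S]
  11. access R: MISS. Cache (LRU->MRU): [E F C S R]
  12. access S: HIT. Cache (LRU->MRU): [E F C R S]
  13. access R: HIT. Cache (LRU->MRU): [E F C S R]
  14. access S: HIT. Cache (LRU->MRU): [E F C R S]
  15. access S: HIT. Cache (LRU->MRU): [E F C R S]
  16. access F: HIT. Cache (LRU->MRU): [E C R S F]
  17. access R: HIT. Cache (LRU->MRU): [E C S F R]
  18. access C: HIT. Cache (LRU->MRU): [E S F R C]
  19. access E: HIT. Cache (LRU->MRU): [S F R C E]
  20. access S: HIT. Cache (LRU->MRU): [F R C E S]
  21. access C: HIT. Cache (LRU->MRU): [F R E S C]
  22. access F: HIT. Cache (LRU->MRU): [R E S C F]
  23. access F: HIT. Cache (LRU->MRU): [R E S C F]
  24. access E: HIT. Cache (LRU->MRU): [R S C F E]
  25. access L: MISS, evict R. Cache (LRU->MRU): [S C F E L]
Total: 19 hits, 6 misses, 1 evictions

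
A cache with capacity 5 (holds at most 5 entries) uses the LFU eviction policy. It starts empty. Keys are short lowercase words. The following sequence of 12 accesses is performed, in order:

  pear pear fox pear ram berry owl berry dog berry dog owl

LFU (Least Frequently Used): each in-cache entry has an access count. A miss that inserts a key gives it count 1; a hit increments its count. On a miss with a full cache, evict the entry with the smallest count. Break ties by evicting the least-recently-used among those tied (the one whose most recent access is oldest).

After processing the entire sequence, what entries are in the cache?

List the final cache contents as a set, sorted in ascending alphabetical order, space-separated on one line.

LFU simulation (capacity=5):
  1. access pear: MISS. Cache: [pear(c=1)]
  2. access pear: HIT, count now 2. Cache: [pear(c=2)]
  3. access fox: MISS. Cache: [fox(c=1) pear(c=2)]
  4. access pear: HIT, count now 3. Cache: [fox(c=1) pear(c=3)]
  5. access ram: MISS. Cache: [fox(c=1) ram(c=1) pear(c=3)]
  6. access berry: MISS. Cache: [fox(c=1) ram(c=1) berry(c=1) pear(c=3)]
  7. access owl: MISS. Cache: [fox(c=1) ram(c=1) berry(c=1) owl(c=1) pear(c=3)]
  8. access berry: HIT, count now 2. Cache: [fox(c=1) ram(c=1) owl(c=1) berry(c=2) pear(c=3)]
  9. access dog: MISS, evict fox(c=1). Cache: [ram(c=1) owl(c=1) dog(c=1) berry(c=2) pear(c=3)]
  10. access berry: HIT, count now 3. Cache: [ram(c=1) owl(c=1) dog(c=1) pear(c=3) berry(c=3)]
  11. access dog: HIT, count now 2. Cache: [ram(c=1) owl(c=1) dog(c=2) pear(c=3) berry(c=3)]
  12. access owl: HIT, count now 2. Cache: [ram(c=1) dog(c=2) owl(c=2) pear(c=3) berry(c=3)]
Total: 6 hits, 6 misses, 1 evictions

Answer: berry dog owl pear ram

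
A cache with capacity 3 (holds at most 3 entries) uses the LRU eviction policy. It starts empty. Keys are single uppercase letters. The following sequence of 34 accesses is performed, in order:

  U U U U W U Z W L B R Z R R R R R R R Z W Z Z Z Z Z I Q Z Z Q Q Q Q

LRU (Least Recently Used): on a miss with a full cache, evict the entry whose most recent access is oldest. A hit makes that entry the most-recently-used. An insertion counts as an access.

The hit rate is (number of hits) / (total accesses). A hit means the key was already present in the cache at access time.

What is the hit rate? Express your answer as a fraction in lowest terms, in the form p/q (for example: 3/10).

LRU simulation (capacity=3):
  1. access U: MISS. Cache (LRU->MRU): [U]
  2. access U: HIT. Cache (LRU->MRU): [U]
  3. access U: HIT. Cache (LRU->MRU): [U]
  4. access U: HIT. Cache (LRU->MRU): [U]
  5. access W: MISS. Cache (LRU->MRU): [U W]
  6. access U: HIT. Cache (LRU->MRU): [W U]
  7. access Z: MISS. Cache (LRU->MRU): [W U Z]
  8. access W: HIT. Cache (LRU->MRU): [U Z W]
  9. access L: MISS, evict U. Cache (LRU->MRU): [Z W L]
  10. access B: MISS, evict Z. Cache (LRU->MRU): [W L B]
  11. access R: MISS, evict W. Cache (LRU->MRU): [L B R]
  12. access Z: MISS, evict L. Cache (LRU->MRU): [B R Z]
  13. access R: HIT. Cache (LRU->MRU): [B Z R]
  14. access R: HIT. Cache (LRU->MRU): [B Z R]
  15. access R: HIT. Cache (LRU->MRU): [B Z R]
  16. access R: HIT. Cache (LRU->MRU): [B Z R]
  17. access R: HIT. Cache (LRU->MRU): [B Z R]
  18. access R: HIT. Cache (LRU->MRU): [B Z R]
  19. access R: HIT. Cache (LRU->MRU): [B Z R]
  20. access Z: HIT. Cache (LRU->MRU): [B R Z]
  21. access W: MISS, evict B. Cache (LRU->MRU): [R Z W]
  22. access Z: HIT. Cache (LRU->MRU): [R W Z]
  23. access Z: HIT. Cache (LRU->MRU): [R W Z]
  24. access Z: HIT. Cache (LRU->MRU): [R W Z]
  25. access Z: HIT. Cache (LRU->MRU): [R W Z]
  26. access Z: HIT. Cache (LRU->MRU): [R W Z]
  27. access I: MISS, evict R. Cache (LRU->MRU): [W Z I]
  28. access Q: MISS, evict W. Cache (LRU->MRU): [Z I Q]
  29. access Z: HIT. Cache (LRU->MRU): [I Q Z]
  30. access Z: HIT. Cache (LRU->MRU): [I Q Z]
  31. access Q: HIT. Cache (LRU->MRU): [I Z Q]
  32. access Q: HIT. Cache (LRU->MRU): [I Z Q]
  33. access Q: HIT. Cache (LRU->MRU): [I Z Q]
  34. access Q: HIT. Cache (LRU->MRU): [I Z Q]
Total: 24 hits, 10 misses, 7 evictions

Hit rate = 24/34 = 12/17

Answer: 12/17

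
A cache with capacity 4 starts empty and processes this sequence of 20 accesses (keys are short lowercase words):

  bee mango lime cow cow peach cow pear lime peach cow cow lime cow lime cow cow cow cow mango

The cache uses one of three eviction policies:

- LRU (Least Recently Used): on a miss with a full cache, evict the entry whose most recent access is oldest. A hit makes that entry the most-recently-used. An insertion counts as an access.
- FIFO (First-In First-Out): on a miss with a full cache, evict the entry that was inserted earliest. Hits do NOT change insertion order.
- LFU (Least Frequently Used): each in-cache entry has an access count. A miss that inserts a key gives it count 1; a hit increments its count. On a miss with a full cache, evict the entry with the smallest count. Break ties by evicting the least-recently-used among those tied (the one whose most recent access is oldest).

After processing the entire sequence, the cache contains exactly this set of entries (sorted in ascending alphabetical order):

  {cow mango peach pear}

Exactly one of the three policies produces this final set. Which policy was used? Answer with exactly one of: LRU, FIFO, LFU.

Simulating under each policy and comparing final sets:
  LRU: final set = {cow lime mango peach} -> differs
  FIFO: final set = {cow mango peach pear} -> MATCHES target
  LFU: final set = {cow lime mango peach} -> differs
Only FIFO produces the target set.

Answer: FIFO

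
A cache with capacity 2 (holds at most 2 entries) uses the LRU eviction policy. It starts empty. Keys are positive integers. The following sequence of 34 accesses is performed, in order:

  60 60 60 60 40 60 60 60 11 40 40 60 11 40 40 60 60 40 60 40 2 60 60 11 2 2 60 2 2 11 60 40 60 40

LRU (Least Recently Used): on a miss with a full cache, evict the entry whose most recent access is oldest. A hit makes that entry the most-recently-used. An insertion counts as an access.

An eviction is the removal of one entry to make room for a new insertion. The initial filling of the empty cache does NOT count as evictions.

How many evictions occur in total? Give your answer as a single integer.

LRU simulation (capacity=2):
  1. access 60: MISS. Cache (LRU->MRU): [60]
  2. access 60: HIT. Cache (LRU->MRU): [60]
  3. access 60: HIT. Cache (LRU->MRU): [60]
  4. access 60: HIT. Cache (LRU->MRU): [60]
  5. access 40: MISS. Cache (LRU->MRU): [60 40]
  6. access 60: HIT. Cache (LRU->MRU): [40 60]
  7. access 60: HIT. Cache (LRU->MRU): [40 60]
  8. access 60: HIT. Cache (LRU->MRU): [40 60]
  9. access 11: MISS, evict 40. Cache (LRU->MRU): [60 11]
  10. access 40: MISS, evict 60. Cache (LRU->MRU): [11 40]
  11. access 40: HIT. Cache (LRU->MRU): [11 40]
  12. access 60: MISS, evict 11. Cache (LRU->MRU): [40 60]
  13. access 11: MISS, evict 40. Cache (LRU->MRU): [60 11]
  14. access 40: MISS, evict 60. Cache (LRU->MRU): [11 40]
  15. access 40: HIT. Cache (LRU->MRU): [11 40]
  16. access 60: MISS, evict 11. Cache (LRU->MRU): [40 60]
  17. access 60: HIT. Cache (LRU->MRU): [40 60]
  18. access 40: HIT. Cache (LRU->MRU): [60 40]
  19. access 60: HIT. Cache (LRU->MRU): [40 60]
  20. access 40: HIT. Cache (LRU->MRU): [60 40]
  21. access 2: MISS, evict 60. Cache (LRU->MRU): [40 2]
  22. access 60: MISS, evict 40. Cache (LRU->MRU): [2 60]
  23. access 60: HIT. Cache (LRU->MRU): [2 60]
  24. access 11: MISS, evict 2. Cache (LRU->MRU): [60 11]
  25. access 2: MISS, evict 60. Cache (LRU->MRU): [11 2]
  26. access 2: HIT. Cache (LRU->MRU): [11 2]
  27. access 60: MISS, evict 11. Cache (LRU->MRU): [2 60]
  28. access 2: HIT. Cache (LRU->MRU): [60 2]
  29. access 2: HIT. Cache (LRU->MRU): [60 2]
  30. access 11: MISS, evict 60. Cache (LRU->MRU): [2 11]
  31. access 60: MISS, evict 2. Cache (LRU->MRU): [11 60]
  32. access 40: MISS, evict 11. Cache (LRU->MRU): [60 40]
  33. access 60: HIT. Cache (LRU->MRU): [40 60]
  34. access 40: HIT. Cache (LRU->MRU): [60 40]
Total: 18 hits, 16 misses, 14 evictions

Answer: 14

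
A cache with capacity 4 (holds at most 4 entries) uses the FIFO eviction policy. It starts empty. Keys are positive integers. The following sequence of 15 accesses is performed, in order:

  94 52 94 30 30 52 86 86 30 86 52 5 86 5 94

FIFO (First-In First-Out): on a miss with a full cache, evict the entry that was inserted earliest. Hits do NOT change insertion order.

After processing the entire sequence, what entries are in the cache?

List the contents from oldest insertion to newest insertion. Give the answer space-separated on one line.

FIFO simulation (capacity=4):
  1. access 94: MISS. Cache (old->new): [94]
  2. access 52: MISS. Cache (old->new): [94 52]
  3. access 94: HIT. Cache (old->new): [94 52]
  4. access 30: MISS. Cache (old->new): [94 52 30]
  5. access 30: HIT. Cache (old->new): [94 52 30]
  6. access 52: HIT. Cache (old->new): [94 52 30]
  7. access 86: MISS. Cache (old->new): [94 52 30 86]
  8. access 86: HIT. Cache (old->new): [94 52 30 86]
  9. access 30: HIT. Cache (old->new): [94 52 30 86]
  10. access 86: HIT. Cache (old->new): [94 52 30 86]
  11. access 52: HIT. Cache (old->new): [94 52 30 86]
  12. access 5: MISS, evict 94. Cache (old->new): [52 30 86 5]
  13. access 86: HIT. Cache (old->new): [52 30 86 5]
  14. access 5: HIT. Cache (old->new): [52 30 86 5]
  15. access 94: MISS, evict 52. Cache (old->new): [30 86 5 94]
Total: 9 hits, 6 misses, 2 evictions

Answer: 30 86 5 94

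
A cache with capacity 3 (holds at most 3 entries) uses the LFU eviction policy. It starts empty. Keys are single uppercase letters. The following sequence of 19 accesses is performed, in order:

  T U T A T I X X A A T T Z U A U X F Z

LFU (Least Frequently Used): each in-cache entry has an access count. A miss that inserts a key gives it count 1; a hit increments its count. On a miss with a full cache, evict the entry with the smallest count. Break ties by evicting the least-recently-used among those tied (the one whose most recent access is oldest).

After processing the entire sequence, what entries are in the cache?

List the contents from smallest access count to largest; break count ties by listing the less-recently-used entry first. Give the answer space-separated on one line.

LFU simulation (capacity=3):
  1. access T: MISS. Cache: [T(c=1)]
  2. access U: MISS. Cache: [T(c=1) U(c=1)]
  3. access T: HIT, count now 2. Cache: [U(c=1) T(c=2)]
  4. access A: MISS. Cache: [U(c=1) A(c=1) T(c=2)]
  5. access T: HIT, count now 3. Cache: [U(c=1) A(c=1) T(c=3)]
  6. access I: MISS, evict U(c=1). Cache: [A(c=1) I(c=1) T(c=3)]
  7. access X: MISS, evict A(c=1). Cache: [I(c=1) X(c=1) T(c=3)]
  8. access X: HIT, count now 2. Cache: [I(c=1) X(c=2) T(c=3)]
  9. access A: MISS, evict I(c=1). Cache: [A(c=1) X(c=2) T(c=3)]
  10. access A: HIT, count now 2. Cache: [X(c=2) A(c=2) T(c=3)]
  11. access T: HIT, count now 4. Cache: [X(c=2) A(c=2) T(c=4)]
  12. access T: HIT, count now 5. Cache: [X(c=2) A(c=2) T(c=5)]
  13. access Z: MISS, evict X(c=2). Cache: [Z(c=1) A(c=2) T(c=5)]
  14. access U: MISS, evict Z(c=1). Cache: [U(c=1) A(c=2) T(c=5)]
  15. access A: HIT, count now 3. Cache: [U(c=1) A(c=3) T(c=5)]
  16. access U: HIT, count now 2. Cache: [U(c=2) A(c=3) T(c=5)]
  17. access X: MISS, evict U(c=2). Cache: [X(c=1) A(c=3) T(c=5)]
  18. access F: MISS, evict X(c=1). Cache: [F(c=1) A(c=3) T(c=5)]
  19. access Z: MISS, evict F(c=1). Cache: [Z(c=1) A(c=3) T(c=5)]
Total: 8 hits, 11 misses, 8 evictions

Answer: Z A T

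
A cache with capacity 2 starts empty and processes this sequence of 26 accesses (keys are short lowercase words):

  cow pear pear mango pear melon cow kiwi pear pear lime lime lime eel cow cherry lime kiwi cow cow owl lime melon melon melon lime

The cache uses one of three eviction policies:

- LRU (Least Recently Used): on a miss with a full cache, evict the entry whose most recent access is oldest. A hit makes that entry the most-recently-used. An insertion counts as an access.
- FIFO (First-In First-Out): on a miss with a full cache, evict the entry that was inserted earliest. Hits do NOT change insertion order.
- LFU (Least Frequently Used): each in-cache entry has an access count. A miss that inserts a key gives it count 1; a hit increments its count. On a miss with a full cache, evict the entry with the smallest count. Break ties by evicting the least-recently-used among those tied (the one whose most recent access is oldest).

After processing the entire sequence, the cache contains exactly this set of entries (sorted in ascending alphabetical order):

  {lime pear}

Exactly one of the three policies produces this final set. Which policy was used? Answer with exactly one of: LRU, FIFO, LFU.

Answer: LFU

Derivation:
Simulating under each policy and comparing final sets:
  LRU: final set = {lime melon} -> differs
  FIFO: final set = {lime melon} -> differs
  LFU: final set = {lime pear} -> MATCHES target
Only LFU produces the target set.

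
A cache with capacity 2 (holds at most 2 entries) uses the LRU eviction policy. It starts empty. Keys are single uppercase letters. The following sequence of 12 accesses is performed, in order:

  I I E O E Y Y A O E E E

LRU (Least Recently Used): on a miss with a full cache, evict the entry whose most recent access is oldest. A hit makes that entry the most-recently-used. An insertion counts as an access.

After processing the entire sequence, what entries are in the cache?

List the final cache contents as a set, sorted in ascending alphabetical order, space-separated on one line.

LRU simulation (capacity=2):
  1. access I: MISS. Cache (LRU->MRU): [I]
  2. access I: HIT. Cache (LRU->MRU): [I]
  3. access E: MISS. Cache (LRU->MRU): [I E]
  4. access O: MISS, evict I. Cache (LRU->MRU): [E O]
  5. access E: HIT. Cache (LRU->MRU): [O E]
  6. access Y: MISS, evict O. Cache (LRU->MRU): [E Y]
  7. access Y: HIT. Cache (LRU->MRU): [E Y]
  8. access A: MISS, evict E. Cache (LRU->MRU): [Y A]
  9. access O: MISS, evict Y. Cache (LRU->MRU): [A O]
  10. access E: MISS, evict A. Cache (LRU->MRU): [O E]
  11. access E: HIT. Cache (LRU->MRU): [O E]
  12. access E: HIT. Cache (LRU->MRU): [O E]
Total: 5 hits, 7 misses, 5 evictions

Answer: E O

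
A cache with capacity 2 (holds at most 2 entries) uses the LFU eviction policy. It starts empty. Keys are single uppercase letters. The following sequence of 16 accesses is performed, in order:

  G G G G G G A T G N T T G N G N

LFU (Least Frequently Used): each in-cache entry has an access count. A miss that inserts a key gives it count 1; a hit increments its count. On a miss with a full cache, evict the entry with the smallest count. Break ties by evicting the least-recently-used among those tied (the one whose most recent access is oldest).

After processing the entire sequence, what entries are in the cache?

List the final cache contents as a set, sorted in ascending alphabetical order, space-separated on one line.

LFU simulation (capacity=2):
  1. access G: MISS. Cache: [G(c=1)]
  2. access G: HIT, count now 2. Cache: [G(c=2)]
  3. access G: HIT, count now 3. Cache: [G(c=3)]
  4. access G: HIT, count now 4. Cache: [G(c=4)]
  5. access G: HIT, count now 5. Cache: [G(c=5)]
  6. access G: HIT, count now 6. Cache: [G(c=6)]
  7. access A: MISS. Cache: [A(c=1) G(c=6)]
  8. access T: MISS, evict A(c=1). Cache: [T(c=1) G(c=6)]
  9. access G: HIT, count now 7. Cache: [T(c=1) G(c=7)]
  10. access N: MISS, evict T(c=1). Cache: [N(c=1) G(c=7)]
  11. access T: MISS, evict N(c=1). Cache: [T(c=1) G(c=7)]
  12. access T: HIT, count now 2. Cache: [T(c=2) G(c=7)]
  13. access G: HIT, count now 8. Cache: [T(c=2) G(c=8)]
  14. access N: MISS, evict T(c=2). Cache: [N(c=1) G(c=8)]
  15. access G: HIT, count now 9. Cache: [N(c=1) G(c=9)]
  16. access N: HIT, count now 2. Cache: [N(c=2) G(c=9)]
Total: 10 hits, 6 misses, 4 evictions

Answer: G N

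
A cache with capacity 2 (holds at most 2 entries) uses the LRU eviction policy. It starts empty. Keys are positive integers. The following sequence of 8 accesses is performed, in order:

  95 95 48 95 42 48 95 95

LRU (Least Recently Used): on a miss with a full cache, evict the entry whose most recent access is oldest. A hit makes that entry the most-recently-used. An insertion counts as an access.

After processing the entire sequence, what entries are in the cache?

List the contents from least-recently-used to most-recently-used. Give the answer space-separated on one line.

LRU simulation (capacity=2):
  1. access 95: MISS. Cache (LRU->MRU): [95]
  2. access 95: HIT. Cache (LRU->MRU): [95]
  3. access 48: MISS. Cache (LRU->MRU): [95 48]
  4. access 95: HIT. Cache (LRU->MRU): [48 95]
  5. access 42: MISS, evict 48. Cache (LRU->MRU): [95 42]
  6. access 48: MISS, evict 95. Cache (LRU->MRU): [42 48]
  7. access 95: MISS, evict 42. Cache (LRU->MRU): [48 95]
  8. access 95: HIT. Cache (LRU->MRU): [48 95]
Total: 3 hits, 5 misses, 3 evictions

Answer: 48 95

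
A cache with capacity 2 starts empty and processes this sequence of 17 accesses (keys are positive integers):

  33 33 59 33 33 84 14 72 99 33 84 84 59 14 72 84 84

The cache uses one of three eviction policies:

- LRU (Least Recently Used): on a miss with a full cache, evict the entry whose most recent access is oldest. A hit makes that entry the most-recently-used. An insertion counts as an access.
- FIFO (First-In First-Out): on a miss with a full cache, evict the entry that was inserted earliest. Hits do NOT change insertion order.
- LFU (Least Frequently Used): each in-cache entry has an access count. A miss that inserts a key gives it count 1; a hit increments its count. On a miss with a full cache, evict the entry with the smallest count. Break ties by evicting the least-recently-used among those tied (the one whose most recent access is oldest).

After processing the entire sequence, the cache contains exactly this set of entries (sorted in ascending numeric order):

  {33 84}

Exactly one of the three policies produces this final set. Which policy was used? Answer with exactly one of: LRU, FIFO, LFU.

Answer: LFU

Derivation:
Simulating under each policy and comparing final sets:
  LRU: final set = {72 84} -> differs
  FIFO: final set = {72 84} -> differs
  LFU: final set = {33 84} -> MATCHES target
Only LFU produces the target set.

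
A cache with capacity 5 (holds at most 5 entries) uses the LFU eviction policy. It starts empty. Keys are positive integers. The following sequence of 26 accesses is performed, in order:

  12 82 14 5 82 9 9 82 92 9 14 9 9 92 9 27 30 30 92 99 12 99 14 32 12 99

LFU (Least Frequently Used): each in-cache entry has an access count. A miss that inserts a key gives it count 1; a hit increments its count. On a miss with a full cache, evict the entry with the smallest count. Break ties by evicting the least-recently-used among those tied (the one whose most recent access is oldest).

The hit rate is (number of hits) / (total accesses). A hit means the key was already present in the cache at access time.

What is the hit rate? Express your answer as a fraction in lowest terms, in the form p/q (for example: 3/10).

Answer: 11/26

Derivation:
LFU simulation (capacity=5):
  1. access 12: MISS. Cache: [12(c=1)]
  2. access 82: MISS. Cache: [12(c=1) 82(c=1)]
  3. access 14: MISS. Cache: [12(c=1) 82(c=1) 14(c=1)]
  4. access 5: MISS. Cache: [12(c=1) 82(c=1) 14(c=1) 5(c=1)]
  5. access 82: HIT, count now 2. Cache: [12(c=1) 14(c=1) 5(c=1) 82(c=2)]
  6. access 9: MISS. Cache: [12(c=1) 14(c=1) 5(c=1) 9(c=1) 82(c=2)]
  7. access 9: HIT, count now 2. Cache: [12(c=1) 14(c=1) 5(c=1) 82(c=2) 9(c=2)]
  8. access 82: HIT, count now 3. Cache: [12(c=1) 14(c=1) 5(c=1) 9(c=2) 82(c=3)]
  9. access 92: MISS, evict 12(c=1). Cache: [14(c=1) 5(c=1) 92(c=1) 9(c=2) 82(c=3)]
  10. access 9: HIT, count now 3. Cache: [14(c=1) 5(c=1) 92(c=1) 82(c=3) 9(c=3)]
  11. access 14: HIT, count now 2. Cache: [5(c=1) 92(c=1) 14(c=2) 82(c=3) 9(c=3)]
  12. access 9: HIT, count now 4. Cache: [5(c=1) 92(c=1) 14(c=2) 82(c=3) 9(c=4)]
  13. access 9: HIT, count now 5. Cache: [5(c=1) 92(c=1) 14(c=2) 82(c=3) 9(c=5)]
  14. access 92: HIT, count now 2. Cache: [5(c=1) 14(c=2) 92(c=2) 82(c=3) 9(c=5)]
  15. access 9: HIT, count now 6. Cache: [5(c=1) 14(c=2) 92(c=2) 82(c=3) 9(c=6)]
  16. access 27: MISS, evict 5(c=1). Cache: [27(c=1) 14(c=2) 92(c=2) 82(c=3) 9(c=6)]
  17. access 30: MISS, evict 27(c=1). Cache: [30(c=1) 14(c=2) 92(c=2) 82(c=3) 9(c=6)]
  18. access 30: HIT, count now 2. Cache: [14(c=2) 92(c=2) 30(c=2) 82(c=3) 9(c=6)]
  19. access 92: HIT, count now 3. Cache: [14(c=2) 30(c=2) 82(c=3) 92(c=3) 9(c=6)]
  20. access 99: MISS, evict 14(c=2). Cache: [99(c=1) 30(c=2) 82(c=3) 92(c=3) 9(c=6)]
  21. access 12: MISS, evict 99(c=1). Cache: [12(c=1) 30(c=2) 82(c=3) 92(c=3) 9(c=6)]
  22. access 99: MISS, evict 12(c=1). Cache: [99(c=1) 30(c=2) 82(c=3) 92(c=3) 9(c=6)]
  23. access 14: MISS, evict 99(c=1). Cache: [14(c=1) 30(c=2) 82(c=3) 92(c=3) 9(c=6)]
  24. access 32: MISS, evict 14(c=1). Cache: [32(c=1) 30(c=2) 82(c=3) 92(c=3) 9(c=6)]
  25. access 12: MISS, evict 32(c=1). Cache: [12(c=1) 30(c=2) 82(c=3) 92(c=3) 9(c=6)]
  26. access 99: MISS, evict 12(c=1). Cache: [99(c=1) 30(c=2) 82(c=3) 92(c=3) 9(c=6)]
Total: 11 hits, 15 misses, 10 evictions

Hit rate = 11/26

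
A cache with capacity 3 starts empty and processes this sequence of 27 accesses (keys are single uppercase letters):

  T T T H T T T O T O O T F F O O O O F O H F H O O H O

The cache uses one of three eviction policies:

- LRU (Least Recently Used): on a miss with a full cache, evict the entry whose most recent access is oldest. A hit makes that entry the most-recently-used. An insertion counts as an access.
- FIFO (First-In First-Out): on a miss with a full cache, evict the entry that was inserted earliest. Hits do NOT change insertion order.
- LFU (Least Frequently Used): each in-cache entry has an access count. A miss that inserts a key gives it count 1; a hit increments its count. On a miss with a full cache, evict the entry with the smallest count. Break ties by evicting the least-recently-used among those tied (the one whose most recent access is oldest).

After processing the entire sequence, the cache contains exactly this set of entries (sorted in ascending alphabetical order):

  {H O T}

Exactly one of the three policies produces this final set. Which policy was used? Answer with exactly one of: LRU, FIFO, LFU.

Answer: LFU

Derivation:
Simulating under each policy and comparing final sets:
  LRU: final set = {F H O} -> differs
  FIFO: final set = {F H O} -> differs
  LFU: final set = {H O T} -> MATCHES target
Only LFU produces the target set.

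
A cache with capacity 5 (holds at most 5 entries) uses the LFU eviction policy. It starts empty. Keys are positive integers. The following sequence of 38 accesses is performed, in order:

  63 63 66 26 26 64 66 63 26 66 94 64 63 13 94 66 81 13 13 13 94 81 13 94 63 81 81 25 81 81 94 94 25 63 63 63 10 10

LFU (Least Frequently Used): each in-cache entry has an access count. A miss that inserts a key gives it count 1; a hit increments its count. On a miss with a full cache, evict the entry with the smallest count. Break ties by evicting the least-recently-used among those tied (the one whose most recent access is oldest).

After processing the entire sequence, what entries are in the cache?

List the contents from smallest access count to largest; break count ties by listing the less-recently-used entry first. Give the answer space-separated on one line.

LFU simulation (capacity=5):
  1. access 63: MISS. Cache: [63(c=1)]
  2. access 63: HIT, count now 2. Cache: [63(c=2)]
  3. access 66: MISS. Cache: [66(c=1) 63(c=2)]
  4. access 26: MISS. Cache: [66(c=1) 26(c=1) 63(c=2)]
  5. access 26: HIT, count now 2. Cache: [66(c=1) 63(c=2) 26(c=2)]
  6. access 64: MISS. Cache: [66(c=1) 64(c=1) 63(c=2) 26(c=2)]
  7. access 66: HIT, count now 2. Cache: [64(c=1) 63(c=2) 26(c=2) 66(c=2)]
  8. access 63: HIT, count now 3. Cache: [64(c=1) 26(c=2) 66(c=2) 63(c=3)]
  9. access 26: HIT, count now 3. Cache: [64(c=1) 66(c=2) 63(c=3) 26(c=3)]
  10. access 66: HIT, count now 3. Cache: [64(c=1) 63(c=3) 26(c=3) 66(c=3)]
  11. access 94: MISS. Cache: [64(c=1) 94(c=1) 63(c=3) 26(c=3) 66(c=3)]
  12. access 64: HIT, count now 2. Cache: [94(c=1) 64(c=2) 63(c=3) 26(c=3) 66(c=3)]
  13. access 63: HIT, count now 4. Cache: [94(c=1) 64(c=2) 26(c=3) 66(c=3) 63(c=4)]
  14. access 13: MISS, evict 94(c=1). Cache: [13(c=1) 64(c=2) 26(c=3) 66(c=3) 63(c=4)]
  15. access 94: MISS, evict 13(c=1). Cache: [94(c=1) 64(c=2) 26(c=3) 66(c=3) 63(c=4)]
  16. access 66: HIT, count now 4. Cache: [94(c=1) 64(c=2) 26(c=3) 63(c=4) 66(c=4)]
  17. access 81: MISS, evict 94(c=1). Cache: [81(c=1) 64(c=2) 26(c=3) 63(c=4) 66(c=4)]
  18. access 13: MISS, evict 81(c=1). Cache: [13(c=1) 64(c=2) 26(c=3) 63(c=4) 66(c=4)]
  19. access 13: HIT, count now 2. Cache: [64(c=2) 13(c=2) 26(c=3) 63(c=4) 66(c=4)]
  20. access 13: HIT, count now 3. Cache: [64(c=2) 26(c=3) 13(c=3) 63(c=4) 66(c=4)]
  21. access 94: MISS, evict 64(c=2). Cache: [94(c=1) 26(c=3) 13(c=3) 63(c=4) 66(c=4)]
  22. access 81: MISS, evict 94(c=1). Cache: [81(c=1) 26(c=3) 13(c=3) 63(c=4) 66(c=4)]
  23. access 13: HIT, count now 4. Cache: [81(c=1) 26(c=3) 63(c=4) 66(c=4) 13(c=4)]
  24. access 94: MISS, evict 81(c=1). Cache: [94(c=1) 26(c=3) 63(c=4) 66(c=4) 13(c=4)]
  25. access 63: HIT, count now 5. Cache: [94(c=1) 26(c=3) 66(c=4) 13(c=4) 63(c=5)]
  26. access 81: MISS, evict 94(c=1). Cache: [81(c=1) 26(c=3) 66(c=4) 13(c=4) 63(c=5)]
  27. access 81: HIT, count now 2. Cache: [81(c=2) 26(c=3) 66(c=4) 13(c=4) 63(c=5)]
  28. access 25: MISS, evict 81(c=2). Cache: [25(c=1) 26(c=3) 66(c=4) 13(c=4) 63(c=5)]
  29. access 81: MISS, evict 25(c=1). Cache: [81(c=1) 26(c=3) 66(c=4) 13(c=4) 63(c=5)]
  30. access 81: HIT, count now 2. Cache: [81(c=2) 26(c=3) 66(c=4) 13(c=4) 63(c=5)]
  31. access 94: MISS, evict 81(c=2). Cache: [94(c=1) 26(c=3) 66(c=4) 13(c=4) 63(c=5)]
  32. access 94: HIT, count now 2. Cache: [94(c=2) 26(c=3) 66(c=4) 13(c=4) 63(c=5)]
  33. access 25: MISS, evict 94(c=2). Cache: [25(c=1) 26(c=3) 66(c=4) 13(c=4) 63(c=5)]
  34. access 63: HIT, count now 6. Cache: [25(c=1) 26(c=3) 66(c=4) 13(c=4) 63(c=6)]
  35. access 63: HIT, count now 7. Cache: [25(c=1) 26(c=3) 66(c=4) 13(c=4) 63(c=7)]
  36. access 63: HIT, count now 8. Cache: [25(c=1) 26(c=3) 66(c=4) 13(c=4) 63(c=8)]
  37. access 10: MISS, evict 25(c=1). Cache: [10(c=1) 26(c=3) 66(c=4) 13(c=4) 63(c=8)]
  38. access 10: HIT, count now 2. Cache: [10(c=2) 26(c=3) 66(c=4) 13(c=4) 63(c=8)]
Total: 20 hits, 18 misses, 13 evictions

Answer: 10 26 66 13 63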